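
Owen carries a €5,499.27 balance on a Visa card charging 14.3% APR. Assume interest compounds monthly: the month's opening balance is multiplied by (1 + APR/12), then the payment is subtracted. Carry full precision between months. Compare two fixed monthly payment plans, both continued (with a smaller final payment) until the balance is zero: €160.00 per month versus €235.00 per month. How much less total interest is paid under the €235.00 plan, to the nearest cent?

Monthly rate r = 14.3%/12 = 1.19167% = 0.0119167.
At €160.00/mo: n = ⌈−ln(1 − rB₀/P)/ln(1+r)⌉ = 45 payments (last €77.08); total interest = total paid − €5,499.27 = €1,617.81.
At €235.00/mo: 28 payments (last €140.77); total interest €986.50.
Interest saved = €1,617.81 − €986.50 = €631.31.

€631.31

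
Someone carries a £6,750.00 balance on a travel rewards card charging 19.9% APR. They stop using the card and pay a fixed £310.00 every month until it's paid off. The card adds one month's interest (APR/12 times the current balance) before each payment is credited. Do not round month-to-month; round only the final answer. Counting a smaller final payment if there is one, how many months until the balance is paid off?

Monthly rate r = 19.9%/12 = 1.65833% = 0.0165833.
Recurrence: B ← B·(1+r) − £310.00.
Month 1: interest £111.94; balance after payment £6,551.94.
Month 2: interest £108.65; balance after payment £6,350.59.
Closed form: n = −ln(1 − rB₀/P)/ln(1+r) = −ln(0.63891)/ln(1.01658) ≈ 27.238, so the balance reaches zero during payment 28.

28 months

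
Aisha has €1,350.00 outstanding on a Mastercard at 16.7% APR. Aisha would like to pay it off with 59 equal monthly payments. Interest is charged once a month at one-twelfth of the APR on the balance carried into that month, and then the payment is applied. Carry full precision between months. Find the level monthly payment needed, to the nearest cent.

Monthly rate r = 16.7%/12 = 1.39167% = 0.0139167.
Level-payment amortization: P = B₀·r / (1 − (1+r)^(−n)) = 1350.00·0.0139167 / (1 − 1.01392^(−59)).
Denominator 1 − (1+r)^(−59) = 0.557547614.
P = 18.7875 / 0.557547614 ≈ 33.70.

€33.70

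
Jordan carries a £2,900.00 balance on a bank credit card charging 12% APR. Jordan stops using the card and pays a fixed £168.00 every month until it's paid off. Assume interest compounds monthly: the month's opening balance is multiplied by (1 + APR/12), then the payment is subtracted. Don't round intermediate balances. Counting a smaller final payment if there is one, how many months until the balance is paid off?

Monthly rate r = 12%/12 = 1% = 0.01.
Recurrence: B ← B·(1+r) − £168.00.
Month 1: interest £29.00; balance after payment £2,761.00.
Month 2: interest £27.61; balance after payment £2,620.61.
Closed form: n = −ln(1 − rB₀/P)/ln(1+r) = −ln(0.82738)/ln(1.01) ≈ 19.044, so the balance reaches zero during payment 20.

20 payments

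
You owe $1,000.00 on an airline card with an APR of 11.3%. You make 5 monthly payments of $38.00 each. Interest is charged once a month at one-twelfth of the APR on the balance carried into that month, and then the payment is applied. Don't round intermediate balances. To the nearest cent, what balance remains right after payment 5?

Monthly rate r = 11.3%/12 = 0.941667% = 0.00941667.
Each month: B ← B·(1+r) − $38.00.
Month 1: interest $9.42; balance after payment $971.42.
Month 2: interest $9.15; balance after payment $942.56.
Month 3: interest $8.88; balance after payment $913.44.
Month 4: interest $8.60; balance after payment $884.04.
Month 5: interest $8.32; balance after payment $854.37.

$854.37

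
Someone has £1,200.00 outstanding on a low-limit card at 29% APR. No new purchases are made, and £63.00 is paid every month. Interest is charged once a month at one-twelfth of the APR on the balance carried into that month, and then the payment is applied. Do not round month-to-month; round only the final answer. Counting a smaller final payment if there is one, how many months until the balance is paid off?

26 months

Monthly rate r = 29%/12 = 2.41667% = 0.0241667.
Recurrence: B ← B·(1+r) − £63.00.
Month 1: interest £29.00; balance after payment £1,166.00.
Month 2: interest £28.18; balance after payment £1,131.18.
Closed form: n = −ln(1 − rB₀/P)/ln(1+r) = −ln(0.53968)/ln(1.02417) ≈ 25.829, so the balance reaches zero during payment 26.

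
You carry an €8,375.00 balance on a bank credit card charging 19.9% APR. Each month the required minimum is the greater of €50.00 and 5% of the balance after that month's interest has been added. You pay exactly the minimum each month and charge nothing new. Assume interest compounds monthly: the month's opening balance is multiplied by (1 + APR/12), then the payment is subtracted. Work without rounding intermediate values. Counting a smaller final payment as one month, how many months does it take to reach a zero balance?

86 months

Monthly rate r = 19.9%/12 = 1.65833% = 0.0165833.
While 5% of the post-interest balance exceeds €50.00, each month B ← (B·(1+r))·(1 − 0.05), i.e. B shrinks by the factor (1+r)·0.95 = 0.96575.
This holds for months 1–62. Entering month 63 the balance is €965.41; 5% of the post-interest balance is now below €50.00, so the flat €50.00 minimum applies from here.
From month 63 a fixed €50.00 at rate r clears €965.41 in 24 more payments. Total: 62 + 24 = 86 months.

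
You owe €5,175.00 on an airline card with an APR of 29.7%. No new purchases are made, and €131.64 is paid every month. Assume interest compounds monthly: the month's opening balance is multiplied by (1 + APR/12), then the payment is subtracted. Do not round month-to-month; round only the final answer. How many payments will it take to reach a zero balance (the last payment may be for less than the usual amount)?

Monthly rate r = 29.7%/12 = 2.475% = 0.02475.
Recurrence: B ← B·(1+r) − €131.64.
Month 1: interest €128.08; balance after payment €5,171.44.
Month 2: interest €127.99; balance after payment €5,167.79.
Closed form: n = −ln(1 − rB₀/P)/ln(1+r) = −ln(0.027034)/ln(1.02475) ≈ 147.683, so the balance reaches zero during payment 148.

148 months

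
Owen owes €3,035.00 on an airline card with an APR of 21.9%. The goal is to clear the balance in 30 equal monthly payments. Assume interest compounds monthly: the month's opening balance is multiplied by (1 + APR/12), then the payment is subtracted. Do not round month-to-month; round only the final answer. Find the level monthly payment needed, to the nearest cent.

€132.27

Monthly rate r = 21.9%/12 = 1.825% = 0.01825.
Level-payment amortization: P = B₀·r / (1 − (1+r)^(−n)) = 3035.00·0.01825 / (1 − 1.01825^(−30)).
Denominator 1 − (1+r)^(−30) = 0.418744016.
P = 55.3887 / 0.418744016 ≈ 132.27.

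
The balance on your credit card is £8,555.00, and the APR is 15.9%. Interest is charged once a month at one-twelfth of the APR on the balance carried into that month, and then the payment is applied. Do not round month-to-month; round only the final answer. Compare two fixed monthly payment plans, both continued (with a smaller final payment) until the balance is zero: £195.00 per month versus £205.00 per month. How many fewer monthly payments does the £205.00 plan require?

Monthly rate r = 15.9%/12 = 1.325% = 0.01325.
At £195.00/mo: n = ⌈−ln(1 − rB₀/P)/ln(1+r)⌉ = 67 payments (last £27.51); total interest = total paid − £8,555.00 = £4,342.51.
At £205.00/mo: 62 payments (last £33.38); total interest £3,983.38.
Payments saved = 67 − 62 = 5.

5 fewer payments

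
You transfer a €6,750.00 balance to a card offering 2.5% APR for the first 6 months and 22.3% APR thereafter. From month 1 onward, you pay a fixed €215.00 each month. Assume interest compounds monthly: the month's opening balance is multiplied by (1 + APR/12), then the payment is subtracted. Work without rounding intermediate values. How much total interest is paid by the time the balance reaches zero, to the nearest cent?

€2,146.52

Promo months 1–6 at r₀ = 2.5%/12 = 0.00208333; months 7+ at r₁ = 22.3%/12 = 0.0185833.
After month 6: iterate B ← B·(1+r₀) − €215.00 for 6 months → €5,538.08.
Then at r₁ with €215.00/mo: n₂ = −ln(1 − r₁·B/P)/ln(1+r₁) ≈ 35.38 → 36 more payments.
Total paid = 41·€215.00 + €81.52 = €8,896.52; interest = €8,896.52 − €6,750.00 = €2,146.52.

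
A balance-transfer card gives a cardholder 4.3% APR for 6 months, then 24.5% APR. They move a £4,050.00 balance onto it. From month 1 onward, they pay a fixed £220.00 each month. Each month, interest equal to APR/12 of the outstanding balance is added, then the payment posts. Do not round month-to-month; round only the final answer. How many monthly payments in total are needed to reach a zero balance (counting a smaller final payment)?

Promo months 1–6 at r₀ = 4.3%/12 = 0.00358333; months 7+ at r₁ = 24.5%/12 = 0.0204167.
After month 6: iterate B ← B·(1+r₀) − £220.00 for 6 months → £2,805.98.
Then at r₁ with £220.00/mo: n₂ = −ln(1 − r₁·B/P)/ln(1+r₁) ≈ 14.93 → 15 more payments.

21 payments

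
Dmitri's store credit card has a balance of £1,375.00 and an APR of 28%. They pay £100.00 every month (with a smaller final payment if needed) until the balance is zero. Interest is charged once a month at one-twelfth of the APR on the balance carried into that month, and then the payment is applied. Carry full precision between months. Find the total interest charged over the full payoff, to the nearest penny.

£302.57

Monthly rate r = 28%/12 = 2.33333% = 0.0233333.
Payoff takes n = ⌈−ln(1 − rB₀/P)/ln(1+r)⌉ = ⌈16.774⌉ = 17 payments; the last is £77.57.
Total paid = 16·£100.00 + £77.57 = £1,677.57.
Total interest = total paid − principal = £1,677.57 − £1,375.00 = £302.57.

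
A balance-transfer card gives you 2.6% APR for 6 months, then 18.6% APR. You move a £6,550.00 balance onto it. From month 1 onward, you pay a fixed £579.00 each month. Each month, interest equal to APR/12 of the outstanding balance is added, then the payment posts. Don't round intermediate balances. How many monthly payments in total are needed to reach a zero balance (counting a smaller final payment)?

Promo months 1–6 at r₀ = 2.6%/12 = 0.00216667; months 7+ at r₁ = 18.6%/12 = 0.0155.
After month 6: iterate B ← B·(1+r₀) − £579.00 for 6 months → £3,142.74.
Then at r₁ with £579.00/mo: n₂ = −ln(1 − r₁·B/P)/ln(1+r₁) ≈ 5.71 → 6 more payments.

12 months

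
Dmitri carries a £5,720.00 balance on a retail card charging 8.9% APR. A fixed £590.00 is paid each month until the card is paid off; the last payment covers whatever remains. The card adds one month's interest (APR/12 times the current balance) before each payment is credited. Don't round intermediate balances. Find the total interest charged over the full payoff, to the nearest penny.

£238.25

Monthly rate r = 8.9%/12 = 0.741667% = 0.00741667.
Payoff takes n = ⌈−ln(1 − rB₀/P)/ln(1+r)⌉ = ⌈10.098⌉ = 11 payments; the last is £58.25.
Total paid = 10·£590.00 + £58.25 = £5,958.25.
Total interest = total paid − principal = £5,958.25 − £5,720.00 = £238.25.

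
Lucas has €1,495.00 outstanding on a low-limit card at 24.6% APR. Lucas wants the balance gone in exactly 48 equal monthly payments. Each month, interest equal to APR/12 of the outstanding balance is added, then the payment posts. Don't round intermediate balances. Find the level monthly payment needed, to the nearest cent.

€49.24

Monthly rate r = 24.6%/12 = 2.05% = 0.0205.
Level-payment amortization: P = B₀·r / (1 − (1+r)^(−n)) = 1495.00·0.0205 / (1 − 1.0205^(−48)).
Denominator 1 − (1+r)^(−48) = 0.622449052.
P = 30.6475 / 0.622449052 ≈ 49.24.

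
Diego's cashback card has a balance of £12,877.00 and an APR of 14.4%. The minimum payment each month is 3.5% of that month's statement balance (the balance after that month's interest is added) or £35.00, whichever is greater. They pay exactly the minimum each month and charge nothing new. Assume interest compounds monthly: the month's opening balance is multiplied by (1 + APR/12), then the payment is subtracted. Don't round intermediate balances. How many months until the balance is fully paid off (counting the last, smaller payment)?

144 months

Monthly rate r = 14.4%/12 = 1.2% = 0.012.
While 3.5% of the post-interest balance exceeds £35.00, each month B ← (B·(1+r))·(1 − 0.035), i.e. B shrinks by the factor (1+r)·0.965 = 0.97658.
This holds for months 1–109. Entering month 110 the balance is £972.67; 3.5% of the post-interest balance is now below £35.00, so the flat £35.00 minimum applies from here.
From month 110 a fixed £35.00 at rate r clears £972.67 in 35 more payments. Total: 109 + 35 = 144 months.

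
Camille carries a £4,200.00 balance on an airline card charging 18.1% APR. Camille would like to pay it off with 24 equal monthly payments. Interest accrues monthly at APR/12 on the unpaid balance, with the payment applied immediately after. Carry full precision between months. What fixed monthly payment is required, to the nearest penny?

Monthly rate r = 18.1%/12 = 1.50833% = 0.0150833.
Level-payment amortization: P = B₀·r / (1 − (1+r)^(−n)) = 4200.00·0.0150833 / (1 − 1.01508^(−24)).
Denominator 1 − (1+r)^(−24) = 0.301833079.
P = 63.35 / 0.301833079 ≈ 209.88.

£209.88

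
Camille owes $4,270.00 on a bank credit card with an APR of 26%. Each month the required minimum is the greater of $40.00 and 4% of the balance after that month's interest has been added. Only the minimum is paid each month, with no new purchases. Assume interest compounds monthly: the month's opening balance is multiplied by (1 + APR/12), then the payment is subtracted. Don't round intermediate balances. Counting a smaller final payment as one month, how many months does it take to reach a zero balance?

112 months

Monthly rate r = 26%/12 = 2.16667% = 0.0216667.
While 4% of the post-interest balance exceeds $40.00, each month B ← (B·(1+r))·(1 − 0.04), i.e. B shrinks by the factor (1+r)·0.96 = 0.9808.
This holds for months 1–76. Entering month 77 the balance is $978.46; 4% of the post-interest balance is now below $40.00, so the flat $40.00 minimum applies from here.
From month 77 a fixed $40.00 at rate r clears $978.46 in 36 more payments. Total: 76 + 36 = 112 months.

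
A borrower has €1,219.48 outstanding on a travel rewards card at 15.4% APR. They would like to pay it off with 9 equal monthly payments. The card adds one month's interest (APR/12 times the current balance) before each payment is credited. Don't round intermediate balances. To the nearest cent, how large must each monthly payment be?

€144.34

Monthly rate r = 15.4%/12 = 1.28333% = 0.0128333.
Level-payment amortization: P = B₀·r / (1 − (1+r)^(−n)) = 1219.48·0.0128333 / (1 − 1.01283^(−9)).
Denominator 1 − (1+r)^(−9) = 0.108424499.
P = 15.65 / 0.108424499 ≈ 144.34.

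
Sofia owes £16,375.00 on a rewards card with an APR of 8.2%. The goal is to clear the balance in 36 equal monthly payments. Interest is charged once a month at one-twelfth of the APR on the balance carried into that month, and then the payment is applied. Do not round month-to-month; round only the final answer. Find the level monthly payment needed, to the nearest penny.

£514.65

Monthly rate r = 8.2%/12 = 0.683333% = 0.00683333.
Level-payment amortization: P = B₀·r / (1 − (1+r)^(−n)) = 16375.00·0.00683333 / (1 − 1.00683^(−36)).
Denominator 1 − (1+r)^(−36) = 0.217423274.
P = 111.896 / 0.217423274 ≈ 514.65.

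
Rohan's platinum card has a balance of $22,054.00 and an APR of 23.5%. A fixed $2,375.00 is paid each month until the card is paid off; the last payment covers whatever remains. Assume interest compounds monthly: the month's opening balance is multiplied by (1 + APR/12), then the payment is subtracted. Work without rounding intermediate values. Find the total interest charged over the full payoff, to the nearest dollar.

Monthly rate r = 23.5%/12 = 1.95833% = 0.0195833.
Payoff takes n = ⌈−ln(1 − rB₀/P)/ln(1+r)⌉ = ⌈10.349⌉ = 11 payments; the last is $834.00.
Total paid = 10·$2,375.00 + $834.00 = $24,584.00.
Total interest = total paid − principal = $24,584.00 − $22,054.00 = $2,530.00.

$2,530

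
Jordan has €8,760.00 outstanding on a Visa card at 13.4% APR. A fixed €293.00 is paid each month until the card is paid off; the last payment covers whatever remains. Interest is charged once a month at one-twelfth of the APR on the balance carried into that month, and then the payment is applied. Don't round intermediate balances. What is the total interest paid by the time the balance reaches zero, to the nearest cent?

€1,959.33

Monthly rate r = 13.4%/12 = 1.11667% = 0.0111667.
Payoff takes n = ⌈−ln(1 − rB₀/P)/ln(1+r)⌉ = ⌈36.583⌉ = 37 payments; the last is €171.33.
Total paid = 36·€293.00 + €171.33 = €10,719.33.
Total interest = total paid − principal = €10,719.33 − €8,760.00 = €1,959.33.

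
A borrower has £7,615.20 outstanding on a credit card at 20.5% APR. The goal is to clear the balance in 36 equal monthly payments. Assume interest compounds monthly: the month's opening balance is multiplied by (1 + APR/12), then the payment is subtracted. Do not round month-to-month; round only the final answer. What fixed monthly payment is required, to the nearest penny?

Monthly rate r = 20.5%/12 = 1.70833% = 0.0170833.
Level-payment amortization: P = B₀·r / (1 − (1+r)^(−n)) = 7615.20·0.0170833 / (1 − 1.01708^(−36)).
Denominator 1 − (1+r)^(−36) = 0.456543681.
P = 130.093 / 0.456543681 ≈ 284.95.

£284.95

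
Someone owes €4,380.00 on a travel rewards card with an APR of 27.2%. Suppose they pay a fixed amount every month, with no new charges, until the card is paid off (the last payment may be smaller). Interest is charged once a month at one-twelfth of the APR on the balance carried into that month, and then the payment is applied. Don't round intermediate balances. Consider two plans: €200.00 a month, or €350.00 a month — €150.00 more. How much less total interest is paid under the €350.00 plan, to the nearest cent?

€911.90

Monthly rate r = 27.2%/12 = 2.26667% = 0.0226667.
At €200.00/mo: n = ⌈−ln(1 − rB₀/P)/ln(1+r)⌉ = 31 payments (last €121.58); total interest = total paid − €4,380.00 = €1,741.58.
At €350.00/mo: 15 payments (last €309.68); total interest €829.68.
Interest saved = €1,741.58 − €829.68 = €911.90.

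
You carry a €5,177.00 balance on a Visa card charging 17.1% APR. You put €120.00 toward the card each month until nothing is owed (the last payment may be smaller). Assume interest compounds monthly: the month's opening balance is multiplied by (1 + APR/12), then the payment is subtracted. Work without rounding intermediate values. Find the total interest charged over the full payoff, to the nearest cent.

€2,913.24

Monthly rate r = 17.1%/12 = 1.425% = 0.01425.
Payoff takes n = ⌈−ln(1 − rB₀/P)/ln(1+r)⌉ = ⌈67.417⌉ = 68 payments; the last is €50.24.
Total paid = 67·€120.00 + €50.24 = €8,090.24.
Total interest = total paid − principal = €8,090.24 − €5,177.00 = €2,913.24.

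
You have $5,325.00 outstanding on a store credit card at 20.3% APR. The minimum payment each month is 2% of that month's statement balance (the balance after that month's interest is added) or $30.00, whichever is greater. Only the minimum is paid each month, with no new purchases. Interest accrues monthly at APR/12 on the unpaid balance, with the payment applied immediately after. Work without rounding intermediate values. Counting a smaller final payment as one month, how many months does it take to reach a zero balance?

Monthly rate r = 20.3%/12 = 1.69167% = 0.0169167.
While 2% of the post-interest balance exceeds $30.00, each month B ← (B·(1+r))·(1 − 0.02), i.e. B shrinks by the factor (1+r)·0.98 = 0.99658.
This holds for months 1–375. Entering month 376 the balance is $1,472.69; 2% of the post-interest balance is now below $30.00, so the flat $30.00 minimum applies from here.
From month 376 a fixed $30.00 at rate r clears $1,472.69 in 106 more payments. Total: 375 + 106 = 481 months.

481 months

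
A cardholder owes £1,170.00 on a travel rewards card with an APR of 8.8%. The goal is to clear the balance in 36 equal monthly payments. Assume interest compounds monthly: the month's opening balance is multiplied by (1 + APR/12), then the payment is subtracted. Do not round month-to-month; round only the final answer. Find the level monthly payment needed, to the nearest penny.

£37.10

Monthly rate r = 8.8%/12 = 0.733333% = 0.00733333.
Level-payment amortization: P = B₀·r / (1 − (1+r)^(−n)) = 1170.00·0.00733333 / (1 − 1.00733^(−36)).
Denominator 1 − (1+r)^(−36) = 0.23128632.
P = 8.58 / 0.23128632 ≈ 37.10.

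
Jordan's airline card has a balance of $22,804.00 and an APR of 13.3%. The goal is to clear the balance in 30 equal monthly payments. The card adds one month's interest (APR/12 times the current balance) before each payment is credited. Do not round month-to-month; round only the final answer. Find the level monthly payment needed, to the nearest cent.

$897.66

Monthly rate r = 13.3%/12 = 1.10833% = 0.0110833.
Level-payment amortization: P = B₀·r / (1 − (1+r)^(−n)) = 22804.00·0.0110833 / (1 − 1.01108^(−30)).
Denominator 1 − (1+r)^(−30) = 0.28155843.
P = 252.744 / 0.28155843 ≈ 897.66.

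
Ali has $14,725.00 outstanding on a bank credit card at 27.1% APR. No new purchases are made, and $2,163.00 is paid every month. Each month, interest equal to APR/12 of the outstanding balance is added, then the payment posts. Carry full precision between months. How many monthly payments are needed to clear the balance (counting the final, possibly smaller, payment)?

Monthly rate r = 27.1%/12 = 2.25833% = 0.0225833.
Recurrence: B ← B·(1+r) − $2,163.00.
Month 1: interest $332.54; balance after payment $12,894.54.
Month 2: interest $291.20; balance after payment $11,022.74.
Closed form: n = −ln(1 − rB₀/P)/ln(1+r) = −ln(0.84626)/ln(1.02258) ≈ 7.475, so the balance reaches zero during payment 8.

8 payments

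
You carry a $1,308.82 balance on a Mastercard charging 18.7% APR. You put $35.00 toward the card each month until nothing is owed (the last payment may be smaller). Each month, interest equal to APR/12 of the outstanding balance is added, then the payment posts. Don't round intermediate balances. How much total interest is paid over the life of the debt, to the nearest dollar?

Monthly rate r = 18.7%/12 = 1.55833% = 0.0155833.
Payoff takes n = ⌈−ln(1 − rB₀/P)/ln(1+r)⌉ = ⌈56.524⌉ = 57 payments; the last is $18.40.
Total paid = 56·$35.00 + $18.40 = $1,978.40.
Total interest = total paid − principal = $1,978.40 − $1,308.82 = $669.58.

$670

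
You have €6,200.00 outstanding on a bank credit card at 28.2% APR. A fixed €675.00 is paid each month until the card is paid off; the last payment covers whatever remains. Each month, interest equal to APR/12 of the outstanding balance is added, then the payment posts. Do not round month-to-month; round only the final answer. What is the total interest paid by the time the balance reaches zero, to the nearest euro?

€868

Monthly rate r = 28.2%/12 = 2.35% = 0.0235.
Payoff takes n = ⌈−ln(1 − rB₀/P)/ln(1+r)⌉ = ⌈10.468⌉ = 11 payments; the last is €318.01.
Total paid = 10·€675.00 + €318.01 = €7,068.01.
Total interest = total paid − principal = €7,068.01 − €6,200.00 = €868.01.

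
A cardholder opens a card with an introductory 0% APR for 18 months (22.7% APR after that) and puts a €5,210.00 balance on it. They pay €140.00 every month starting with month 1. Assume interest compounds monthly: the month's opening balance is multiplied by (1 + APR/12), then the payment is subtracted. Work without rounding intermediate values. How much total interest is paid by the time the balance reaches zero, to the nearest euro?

Promo months 1–18 at r₀ = 0%/12 = 0; months 19+ at r₁ = 22.7%/12 = 0.0189167.
After month 18 (no interest yet): B = €5,210.00 − 18·€140.00 = €2,690.00.
Then at r₁ with €140.00/mo: n₂ = −ln(1 − r₁·B/P)/ln(1+r₁) ≈ 24.10 → 25 more payments.
Total paid = 42·€140.00 + €14.80 = €5,894.80; interest = €5,894.80 − €5,210.00 = €684.80.

€685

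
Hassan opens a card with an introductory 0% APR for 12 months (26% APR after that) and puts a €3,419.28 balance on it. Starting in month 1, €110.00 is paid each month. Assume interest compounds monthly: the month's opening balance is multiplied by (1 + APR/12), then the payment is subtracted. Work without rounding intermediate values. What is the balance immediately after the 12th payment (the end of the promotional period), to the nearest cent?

Promo months 1–12 at r₀ = 0%/12 = 0; months 13+ at r₁ = 26%/12 = 0.0216667.
After month 12 (no interest yet): B = €3,419.28 − 12·€110.00 = €2,099.28.

€2,099.28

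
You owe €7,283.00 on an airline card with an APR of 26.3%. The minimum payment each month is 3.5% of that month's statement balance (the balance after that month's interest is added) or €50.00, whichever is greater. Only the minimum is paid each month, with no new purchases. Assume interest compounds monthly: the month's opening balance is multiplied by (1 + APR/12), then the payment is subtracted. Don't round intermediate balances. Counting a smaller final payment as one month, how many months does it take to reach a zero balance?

Monthly rate r = 26.3%/12 = 2.19167% = 0.0219167.
While 3.5% of the post-interest balance exceeds €50.00, each month B ← (B·(1+r))·(1 − 0.035), i.e. B shrinks by the factor (1+r)·0.965 = 0.98615.
This holds for months 1–119. Entering month 120 the balance is €1,385.17; 3.5% of the post-interest balance is now below €50.00, so the flat €50.00 minimum applies from here.
From month 120 a fixed €50.00 at rate r clears €1,385.17 in 44 more payments. Total: 119 + 44 = 163 months.

163 months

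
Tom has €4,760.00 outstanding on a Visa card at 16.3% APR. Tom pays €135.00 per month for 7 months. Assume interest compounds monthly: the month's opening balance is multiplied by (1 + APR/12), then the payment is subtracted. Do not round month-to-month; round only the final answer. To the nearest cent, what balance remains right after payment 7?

Monthly rate r = 16.3%/12 = 1.35833% = 0.0135833.
Each month: B ← B·(1+r) − €135.00.
Month 1: interest €64.66; balance after payment €4,689.66.
Month 2: interest €63.70; balance after payment €4,618.36.
Month 3: interest €62.73; balance after payment €4,546.09.
Month 4: interest €61.75; balance after payment €4,472.84.
Month 5: interest €60.76; balance after payment €4,398.60.
Month 6: interest €59.75; balance after payment €4,323.35.
Month 7: interest €58.73; balance after payment €4,247.07.

€4,247.07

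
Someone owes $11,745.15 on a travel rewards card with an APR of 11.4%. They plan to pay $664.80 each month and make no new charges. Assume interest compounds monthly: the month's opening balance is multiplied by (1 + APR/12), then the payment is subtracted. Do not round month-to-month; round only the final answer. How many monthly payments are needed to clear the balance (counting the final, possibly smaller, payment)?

Monthly rate r = 11.4%/12 = 0.95% = 0.0095.
Recurrence: B ← B·(1+r) − $664.80.
Month 1: interest $111.58; balance after payment $11,191.93.
Month 2: interest $106.32; balance after payment $10,633.45.
Closed form: n = −ln(1 − rB₀/P)/ln(1+r) = −ln(0.83216)/ln(1.0095) ≈ 19.432, so the balance reaches zero during payment 20.

20 payments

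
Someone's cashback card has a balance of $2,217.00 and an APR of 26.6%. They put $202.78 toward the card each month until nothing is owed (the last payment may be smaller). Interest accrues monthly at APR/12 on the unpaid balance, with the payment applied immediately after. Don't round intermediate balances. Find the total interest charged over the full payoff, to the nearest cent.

$350.39

Monthly rate r = 26.6%/12 = 2.21667% = 0.0221667.
Payoff takes n = ⌈−ln(1 − rB₀/P)/ln(1+r)⌉ = ⌈12.659⌉ = 13 payments; the last is $134.03.
Total paid = 12·$202.78 + $134.03 = $2,567.39.
Total interest = total paid − principal = $2,567.39 − $2,217.00 = $350.39.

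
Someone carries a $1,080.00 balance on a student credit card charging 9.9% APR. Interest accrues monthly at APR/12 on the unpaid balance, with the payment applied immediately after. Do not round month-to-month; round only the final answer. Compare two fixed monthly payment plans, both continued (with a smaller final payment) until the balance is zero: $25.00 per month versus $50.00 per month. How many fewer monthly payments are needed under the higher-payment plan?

Monthly rate r = 9.9%/12 = 0.825% = 0.00825.
At $25.00/mo: n = ⌈−ln(1 − rB₀/P)/ln(1+r)⌉ = 54 payments (last $15.91); total interest = total paid − $1,080.00 = $260.91.
At $50.00/mo: 24 payments (last $44.36); total interest $114.36.
Payments saved = 54 − 24 = 30.

30 fewer payments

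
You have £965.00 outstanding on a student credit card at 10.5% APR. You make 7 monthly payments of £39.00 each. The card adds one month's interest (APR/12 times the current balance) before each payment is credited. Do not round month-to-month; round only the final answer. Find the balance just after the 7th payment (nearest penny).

Monthly rate r = 10.5%/12 = 0.875% = 0.00875.
Each month: B ← B·(1+r) − £39.00.
Month 1: interest £8.44; balance after payment £934.44.
Month 2: interest £8.18; balance after payment £903.62.
Month 3: interest £7.91; balance after payment £872.53.
Month 4: interest £7.63; balance after payment £841.16.
Month 5: interest £7.36; balance after payment £809.52.
Month 6: interest £7.08; balance after payment £777.60.
Month 7: interest £6.80; balance after payment £745.41.

£745.41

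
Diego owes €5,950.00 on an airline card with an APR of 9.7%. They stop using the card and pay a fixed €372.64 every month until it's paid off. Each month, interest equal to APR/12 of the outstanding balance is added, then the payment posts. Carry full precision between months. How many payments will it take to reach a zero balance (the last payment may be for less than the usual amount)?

Monthly rate r = 9.7%/12 = 0.808333% = 0.00808333.
Recurrence: B ← B·(1+r) − €372.64.
Month 1: interest €48.10; balance after payment €5,625.46.
Month 2: interest €45.47; balance after payment €5,298.29.
Closed form: n = −ln(1 − rB₀/P)/ln(1+r) = −ln(0.87093)/ln(1.00808) ≈ 17.165, so the balance reaches zero during payment 18.

18 months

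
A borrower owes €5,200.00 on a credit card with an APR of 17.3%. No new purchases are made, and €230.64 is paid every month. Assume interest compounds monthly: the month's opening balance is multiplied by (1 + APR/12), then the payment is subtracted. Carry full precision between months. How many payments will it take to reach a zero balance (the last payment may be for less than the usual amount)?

28 months

Monthly rate r = 17.3%/12 = 1.44167% = 0.0144167.
Recurrence: B ← B·(1+r) − €230.64.
Month 1: interest €74.97; balance after payment €5,044.33.
Month 2: interest €72.72; balance after payment €4,886.41.
Closed form: n = −ln(1 − rB₀/P)/ln(1+r) = −ln(0.67496)/ln(1.01442) ≈ 27.463, so the balance reaches zero during payment 28.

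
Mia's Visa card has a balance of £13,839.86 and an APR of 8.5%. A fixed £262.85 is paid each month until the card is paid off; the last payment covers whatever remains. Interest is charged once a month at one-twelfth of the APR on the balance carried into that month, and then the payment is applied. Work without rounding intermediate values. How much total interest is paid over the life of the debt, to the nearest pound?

Monthly rate r = 8.5%/12 = 0.708333% = 0.00708333.
Payoff takes n = ⌈−ln(1 − rB₀/P)/ln(1+r)⌉ = ⌈66.126⌉ = 67 payments; the last is £33.31.
Total paid = 66·£262.85 + £33.31 = £17,381.41.
Total interest = total paid − principal = £17,381.41 − £13,839.86 = £3,541.55.

£3,542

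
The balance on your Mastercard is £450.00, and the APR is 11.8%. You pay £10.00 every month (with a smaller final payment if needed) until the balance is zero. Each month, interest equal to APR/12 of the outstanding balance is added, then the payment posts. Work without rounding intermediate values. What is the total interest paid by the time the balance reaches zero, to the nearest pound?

Monthly rate r = 11.8%/12 = 0.983333% = 0.00983333.
Payoff takes n = ⌈−ln(1 − rB₀/P)/ln(1+r)⌉ = ⌈59.711⌉ = 60 payments; the last is £7.12.
Total paid = 59·£10.00 + £7.12 = £597.12.
Total interest = total paid − principal = £597.12 − £450.00 = £147.12.

£147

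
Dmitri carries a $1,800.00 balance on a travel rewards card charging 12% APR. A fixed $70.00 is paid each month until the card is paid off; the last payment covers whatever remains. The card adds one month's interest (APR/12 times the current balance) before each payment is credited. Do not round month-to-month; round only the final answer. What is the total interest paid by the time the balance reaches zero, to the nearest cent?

Monthly rate r = 12%/12 = 1% = 0.01.
Payoff takes n = ⌈−ln(1 − rB₀/P)/ln(1+r)⌉ = ⌈29.874⌉ = 30 payments; the last is $61.19.
Total paid = 29·$70.00 + $61.19 = $2,091.19.
Total interest = total paid − principal = $2,091.19 − $1,800.00 = $291.19.

$291.19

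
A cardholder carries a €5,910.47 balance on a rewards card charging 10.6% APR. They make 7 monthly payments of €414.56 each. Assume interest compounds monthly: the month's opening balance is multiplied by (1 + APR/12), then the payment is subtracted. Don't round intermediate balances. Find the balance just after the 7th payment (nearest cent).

Monthly rate r = 10.6%/12 = 0.883333% = 0.00883333.
Each month: B ← B·(1+r) − €414.56.
Month 1: interest €52.21; balance after payment €5,548.12.
Month 2: interest €49.01; balance after payment €5,182.57.
Month 3: interest €45.78; balance after payment €4,813.79.
Month 4: interest €42.52; balance after payment €4,441.75.
Month 5: interest €39.24; balance after payment €4,066.42.
Month 6: interest €35.92; balance after payment €3,687.78.
Month 7: interest €32.58; balance after payment €3,305.80.

€3,305.80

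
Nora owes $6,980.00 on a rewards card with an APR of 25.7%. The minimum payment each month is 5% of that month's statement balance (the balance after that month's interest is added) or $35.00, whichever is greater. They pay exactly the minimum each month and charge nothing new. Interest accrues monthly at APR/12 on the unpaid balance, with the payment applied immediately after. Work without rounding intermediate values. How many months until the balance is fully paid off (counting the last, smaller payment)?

103 months

Monthly rate r = 25.7%/12 = 2.14167% = 0.0214167.
While 5% of the post-interest balance exceeds $35.00, each month B ← (B·(1+r))·(1 − 0.05), i.e. B shrinks by the factor (1+r)·0.95 = 0.97035.
This holds for months 1–78. Entering month 79 the balance is $667.00; 5% of the post-interest balance is now below $35.00, so the flat $35.00 minimum applies from here.
From month 79 a fixed $35.00 at rate r clears $667.00 in 25 more payments. Total: 78 + 25 = 103 months.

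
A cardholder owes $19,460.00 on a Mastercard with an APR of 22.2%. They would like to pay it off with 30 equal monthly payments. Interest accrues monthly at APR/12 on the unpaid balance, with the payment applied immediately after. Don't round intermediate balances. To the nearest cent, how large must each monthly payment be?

Monthly rate r = 22.2%/12 = 1.85% = 0.0185.
Level-payment amortization: P = B₀·r / (1 − (1+r)^(−n)) = 19460.00·0.0185 / (1 − 1.0185^(−30)).
Denominator 1 − (1+r)^(−30) = 0.423009052.
P = 360.01 / 0.423009052 ≈ 851.07.

$851.07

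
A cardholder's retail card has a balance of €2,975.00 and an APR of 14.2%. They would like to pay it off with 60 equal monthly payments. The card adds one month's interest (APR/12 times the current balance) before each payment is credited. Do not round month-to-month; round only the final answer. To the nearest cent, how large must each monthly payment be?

Monthly rate r = 14.2%/12 = 1.18333% = 0.0118333.
Level-payment amortization: P = B₀·r / (1 − (1+r)^(−n)) = 2975.00·0.0118333 / (1 − 1.01183^(−60)).
Denominator 1 − (1+r)^(−60) = 0.506302361.
P = 35.2042 / 0.506302361 ≈ 69.53.

€69.53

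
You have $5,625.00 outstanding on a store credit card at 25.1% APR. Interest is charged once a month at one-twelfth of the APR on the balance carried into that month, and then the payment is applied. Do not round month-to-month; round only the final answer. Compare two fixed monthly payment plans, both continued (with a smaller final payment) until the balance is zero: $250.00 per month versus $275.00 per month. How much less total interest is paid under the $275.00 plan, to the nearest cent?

Monthly rate r = 25.1%/12 = 2.09167% = 0.0209167.
At $250.00/mo: n = ⌈−ln(1 − rB₀/P)/ln(1+r)⌉ = 31 payments (last $182.04); total interest = total paid − $5,625.00 = $2,057.04.
At $275.00/mo: 27 payments (last $267.29); total interest $1,792.29.
Interest saved = $2,057.04 − $1,792.29 = $264.75.

$264.75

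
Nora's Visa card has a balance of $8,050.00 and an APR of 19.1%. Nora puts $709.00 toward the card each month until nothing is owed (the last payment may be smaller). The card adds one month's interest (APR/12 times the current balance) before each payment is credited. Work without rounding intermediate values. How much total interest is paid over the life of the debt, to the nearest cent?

$900.72

Monthly rate r = 19.1%/12 = 1.59167% = 0.0159167.
Payoff takes n = ⌈−ln(1 − rB₀/P)/ln(1+r)⌉ = ⌈12.623⌉ = 13 payments; the last is $442.72.
Total paid = 12·$709.00 + $442.72 = $8,950.72.
Total interest = total paid − principal = $8,950.72 − $8,050.00 = $900.72.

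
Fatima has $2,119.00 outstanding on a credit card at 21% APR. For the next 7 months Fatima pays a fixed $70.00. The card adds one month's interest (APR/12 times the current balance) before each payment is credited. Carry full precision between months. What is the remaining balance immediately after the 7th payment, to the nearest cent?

$1,876.12

Monthly rate r = 21%/12 = 1.75% = 0.0175.
Each month: B ← B·(1+r) − $70.00.
Month 1: interest $37.08; balance after payment $2,086.08.
Month 2: interest $36.51; balance after payment $2,052.59.
Month 3: interest $35.92; balance after payment $2,018.51.
Month 4: interest $35.32; balance after payment $1,983.83.
Month 5: interest $34.72; balance after payment $1,948.55.
Month 6: interest $34.10; balance after payment $1,912.65.
Month 7: interest $33.47; balance after payment $1,876.12.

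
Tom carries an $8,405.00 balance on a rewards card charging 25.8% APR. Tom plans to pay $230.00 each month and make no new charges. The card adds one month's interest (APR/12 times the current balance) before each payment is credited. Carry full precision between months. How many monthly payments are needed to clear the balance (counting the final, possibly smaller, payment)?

Monthly rate r = 25.8%/12 = 2.15% = 0.0215.
Recurrence: B ← B·(1+r) − $230.00.
Month 1: interest $180.71; balance after payment $8,355.71.
Month 2: interest $179.65; balance after payment $8,305.36.
Closed form: n = −ln(1 − rB₀/P)/ln(1+r) = −ln(0.21432)/ln(1.0215) ≈ 72.410, so the balance reaches zero during payment 73.

73 months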